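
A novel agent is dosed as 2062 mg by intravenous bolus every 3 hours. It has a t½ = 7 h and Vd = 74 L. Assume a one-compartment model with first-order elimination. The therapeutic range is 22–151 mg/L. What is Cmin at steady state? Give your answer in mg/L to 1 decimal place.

80.6 mg/L

τ/t½ = 3/7 ≈ 0.42857, so fraction remaining f = (1/2)^(3/7) ≈ 0.7430.
At steady state, accumulation factor R = 1/(1 − e^(−kτ)) ≈ 3.8911.
Each bolus raises the concentration by D/Vd = 2062/74 ≈ 27.865 mg/L.
Cmax,ss = C₀/(1 − f) ≈ 27.865/0.2570 ≈ 108.424 mg/L.
One interval later, Cmin,ss = Cmax,ss·e^(−kτ) ≈ 108.424 × 0.7430 ≈ 80.559 mg/L.
Trough 80.6 mg/L vs MEC 22 mg/L: adequate.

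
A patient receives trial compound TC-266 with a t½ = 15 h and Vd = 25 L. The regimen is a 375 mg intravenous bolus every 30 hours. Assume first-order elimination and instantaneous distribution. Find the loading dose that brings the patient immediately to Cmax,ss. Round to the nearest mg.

500 mg

f = (1/2)^(30/15) ≈ 0.250000; accumulation ratio R = 1/(1−f) ≈ 1.33333.
Loading dose to hit Cmax,ss on first dose: D_load = D_maint·R ≈ 375 × 1.33333 ≈ 500.00 mg.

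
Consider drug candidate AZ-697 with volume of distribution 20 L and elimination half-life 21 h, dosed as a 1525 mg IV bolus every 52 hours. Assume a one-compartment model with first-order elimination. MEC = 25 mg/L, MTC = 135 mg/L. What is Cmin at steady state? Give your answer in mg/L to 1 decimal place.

k = ln2/t½ = ln2/21 ≈ 0.033007 h⁻¹; fraction remaining f = e^(−kτ) = e^(−0.033007×52) ≈ 0.1797.
At steady state, accumulation factor R = 1/(1 − e^(−kτ)) ≈ 1.2191.
Each bolus raises the concentration by D/Vd = 1525/20 ≈ 76.250 mg/L.
Cmax,ss = C₀/(1 − f) ≈ 76.250/0.8203 ≈ 92.954 mg/L.
One interval later, Cmin,ss = Cmax,ss·e^(−kτ) ≈ 92.954 × 0.1797 ≈ 16.704 mg/L.
Trough 16.7 mg/L vs MEC 25 mg/L: subtherapeutic.

16.7 mg/L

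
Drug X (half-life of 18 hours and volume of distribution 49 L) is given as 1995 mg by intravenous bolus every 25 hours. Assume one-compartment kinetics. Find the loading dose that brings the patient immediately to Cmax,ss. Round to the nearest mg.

f = (1/2)^(25/18) ≈ 0.381859; accumulation ratio R = 1/(1−f) ≈ 1.61775.
Loading dose to hit Cmax,ss on first dose: D_load = D_maint·R ≈ 1995 × 1.61775 ≈ 3227.41 mg.

3227 mg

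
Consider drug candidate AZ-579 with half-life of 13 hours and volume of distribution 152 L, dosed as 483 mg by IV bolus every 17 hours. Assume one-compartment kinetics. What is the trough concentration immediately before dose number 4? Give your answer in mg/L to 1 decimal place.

2.0 mg/L

f = (1/2)^(τ/t½) = (1/2)^(17/13) ≈ 0.4040.
C₀ = D/Vd = 483/152 ≈ 3.178 mg/L.
Before the 4th dose, 3 doses have been given. Superposition: Cmin = C₀·(f + f² + … + f^3).
≈ 3.178 × (0.4040 + 0.1632 + 0.0659) ≈ 3.178 × 0.6331 ≈ 2.012 mg/L.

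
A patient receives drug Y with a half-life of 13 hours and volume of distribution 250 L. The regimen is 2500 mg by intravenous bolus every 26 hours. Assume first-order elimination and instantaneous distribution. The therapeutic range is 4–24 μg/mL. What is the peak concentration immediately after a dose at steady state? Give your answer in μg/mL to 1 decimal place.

τ = 26 h = 2 half-lives, so f = (1/2)^2 = 0.25.
At steady state, R = 1/(1 − 0.25) = 4/3.
Single-dose peak C₀ = D/Vd = 2500/250 = 10 μg/mL.
Steady-state peak Cmax,ss = C₀·R = 10 × 4/3 ≈ 13.333 μg/mL.
Peak 13.3 μg/mL vs MTC 24 μg/mL: below toxic threshold.

13.3 μg/mL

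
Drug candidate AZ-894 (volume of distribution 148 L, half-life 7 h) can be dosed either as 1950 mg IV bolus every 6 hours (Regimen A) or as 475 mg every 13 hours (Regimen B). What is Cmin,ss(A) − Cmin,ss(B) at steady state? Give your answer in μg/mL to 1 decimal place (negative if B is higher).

15.0 μg/mL

Regimen A: f = (1/2)^(6/7) ≈ 0.5520; Cmin,ss = (1950/148)·f/(1−f) ≈ 16.234 μg/mL.
Regimen B: f = (1/2)^(13/7) ≈ 0.2760; Cmin,ss = (475/148)·f/(1−f) ≈ 1.223 μg/mL.
Difference ≈ 16.234 − 1.223 ≈ 15.011 μg/mL.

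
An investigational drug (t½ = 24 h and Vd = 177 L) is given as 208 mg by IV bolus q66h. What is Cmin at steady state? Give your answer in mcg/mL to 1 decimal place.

0.2 mcg/mL

τ/t½ = 66/24 ≈ 2.75, so fraction remaining f = (1/2)^(66/24) ≈ 0.1487.
At steady state, accumulation factor R = 1/(1 − e^(−kτ)) ≈ 1.1747.
Each bolus raises the concentration by D/Vd = 208/177 ≈ 1.175 mcg/mL.
Steady-state peak Cmax,ss = C₀·R ≈ 1.175 × 1.1747 ≈ 1.380 mcg/mL.
Steady-state trough Cmin,ss = Cmax,ss·f ≈ 1.380 × 0.1487 ≈ 0.205 mcg/mL.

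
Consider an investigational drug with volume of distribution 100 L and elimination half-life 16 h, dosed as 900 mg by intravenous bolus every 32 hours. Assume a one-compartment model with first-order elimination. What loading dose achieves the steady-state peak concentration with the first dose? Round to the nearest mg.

f = (1/2)^(32/16) ≈ 0.250000; accumulation ratio R = 1/(1−f) ≈ 1.33333.
Loading dose to hit Cmax,ss on first dose: D_load = D_maint·R ≈ 900 × 1.33333 ≈ 1200.00 mg.

1200 mg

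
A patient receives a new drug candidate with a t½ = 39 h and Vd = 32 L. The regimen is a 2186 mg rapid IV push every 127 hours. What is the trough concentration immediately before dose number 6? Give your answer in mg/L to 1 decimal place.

8.0 mg/L

f = (1/2)^(τ/t½) = (1/2)^(127/39) ≈ 0.1046.
C₀ = D/Vd = 2186/32 ≈ 68.312 mg/L.
Before the 6th dose, 5 doses have been given. Superposition: Cmin = C₀·(f + f² + … + f^5).
≈ 68.312 × (0.1046 + 0.0109 + 0.0011 + 0.0001 + 0.0000) ≈ 68.312 × 0.1167 ≈ 7.972 mg/L.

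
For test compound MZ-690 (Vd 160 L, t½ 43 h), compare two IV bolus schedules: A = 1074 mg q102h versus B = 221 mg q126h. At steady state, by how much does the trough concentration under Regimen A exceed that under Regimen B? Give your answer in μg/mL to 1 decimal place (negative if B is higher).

1.4 μg/mL

Regimen A: f = (1/2)^(102/43) ≈ 0.1932; Cmin,ss = (1074/160)·f/(1−f) ≈ 1.607 μg/mL.
Regimen B: f = (1/2)^(126/43) ≈ 0.1312; Cmin,ss = (221/160)·f/(1−f) ≈ 0.209 μg/mL.
Difference ≈ 1.607 − 0.209 ≈ 1.398 μg/mL.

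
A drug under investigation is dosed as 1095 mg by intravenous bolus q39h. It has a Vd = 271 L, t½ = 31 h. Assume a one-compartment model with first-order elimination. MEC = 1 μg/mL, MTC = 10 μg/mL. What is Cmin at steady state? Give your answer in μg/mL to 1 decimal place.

2.9 μg/mL

Over one 39-h interval, 39/31 ≈ 1.2581 half-lives elapse, leaving f ≈ 0.4181 of each dose.
Accumulation ratio R = 1/(1 − f) ≈ 1/0.5819 ≈ 1.7185.
Single-dose peak C₀ = D/Vd = 1095/271 ≈ 4.041 μg/mL.
Cmax,ss = C₀/(1 − f) ≈ 4.041/0.5819 ≈ 6.944 μg/mL.
Steady-state trough Cmin,ss = Cmax,ss·f ≈ 6.944 × 0.4181 ≈ 2.903 μg/mL.
Trough 2.9 μg/mL vs MEC 1 μg/mL: adequate.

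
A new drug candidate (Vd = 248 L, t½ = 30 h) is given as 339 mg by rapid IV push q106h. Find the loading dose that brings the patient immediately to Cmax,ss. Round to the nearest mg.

f = (1/2)^(106/30) ≈ 0.086370; accumulation ratio R = 1/(1−f) ≈ 1.09453.
Loading dose to hit Cmax,ss on first dose: D_load = D_maint·R ≈ 339 × 1.09453 ≈ 371.05 mg.

371 mg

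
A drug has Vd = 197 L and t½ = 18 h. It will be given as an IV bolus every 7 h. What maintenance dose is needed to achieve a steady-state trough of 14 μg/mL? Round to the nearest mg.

853 mg

τ/t½ = 7/18 ≈ 0.38889, so f = (1/2)^(7/18) ≈ 0.763718.
Cmin,ss = (D/Vd)·f/(1−f), so D = Cmin,ss·Vd·(1−f)/f.
D = 14 × 197 × (1−f)/f ≈ 14 × 197 × 0.30938 ≈ 853.27 mg.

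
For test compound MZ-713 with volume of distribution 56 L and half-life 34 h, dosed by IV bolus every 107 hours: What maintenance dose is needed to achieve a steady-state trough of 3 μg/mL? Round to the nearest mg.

τ/t½ = 107/34 ≈ 3.1471, so f = (1/2)^(107/34) ≈ 0.112886.
Cmin,ss = (D/Vd)·f/(1−f), so D = Cmin,ss·Vd·(1−f)/f.
D = 3 × 56 × (1−f)/f ≈ 3 × 56 × 7.85849 ≈ 1320.23 mg.

1320 mg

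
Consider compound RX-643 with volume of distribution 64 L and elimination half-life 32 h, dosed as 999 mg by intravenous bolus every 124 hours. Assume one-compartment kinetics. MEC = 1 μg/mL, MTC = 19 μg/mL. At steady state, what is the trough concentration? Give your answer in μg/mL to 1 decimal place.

1.1 μg/mL

Over one 124-h interval, 124/32 ≈ 3.875 half-lives elapse, leaving f ≈ 0.0682 of each dose.
Accumulation ratio R = 1/(1 − f) ≈ 1/0.9318 ≈ 1.0732.
Each bolus raises the concentration by D/Vd = 999/64 ≈ 15.609 μg/mL.
Steady-state peak Cmax,ss = C₀·R ≈ 15.609 × 1.0732 ≈ 16.752 μg/mL.
One interval later, Cmin,ss = Cmax,ss·e^(−kτ) ≈ 16.752 × 0.0682 ≈ 1.142 μg/mL.
Trough 1.1 μg/mL vs MEC 1 μg/mL: adequate.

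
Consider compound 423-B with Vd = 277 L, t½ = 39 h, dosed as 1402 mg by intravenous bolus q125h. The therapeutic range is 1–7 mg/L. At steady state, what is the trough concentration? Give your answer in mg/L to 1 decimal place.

0.6 mg/L

k = ln2/t½ = ln2/39 ≈ 0.017773 h⁻¹; fraction remaining f = e^(−kτ) = e^(−0.017773×125) ≈ 0.1084.
At steady state, accumulation factor R = 1/(1 − e^(−kτ)) ≈ 1.1216.
Single-dose peak C₀ = D/Vd = 1402/277 ≈ 5.061 mg/L.
Cmax,ss = C₀/(1 − f) ≈ 5.061/0.8916 ≈ 5.676 mg/L.
Steady-state trough Cmin,ss = Cmax,ss·f ≈ 5.676 × 0.1084 ≈ 0.615 mg/L.
Trough 0.6 mg/L vs MEC 1 mg/L: subtherapeutic.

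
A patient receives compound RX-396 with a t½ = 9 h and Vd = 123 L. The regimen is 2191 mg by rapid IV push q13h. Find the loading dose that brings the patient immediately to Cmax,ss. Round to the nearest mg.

f = (1/2)^(13/9) ≈ 0.367434; accumulation ratio R = 1/(1−f) ≈ 1.58086.
Loading dose to hit Cmax,ss on first dose: D_load = D_maint·R ≈ 2191 × 1.58086 ≈ 3463.66 mg.

3464 mg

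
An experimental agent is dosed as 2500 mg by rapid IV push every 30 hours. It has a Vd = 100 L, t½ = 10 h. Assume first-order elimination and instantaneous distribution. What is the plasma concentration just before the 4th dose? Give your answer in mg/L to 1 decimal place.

f = (1/2)^(τ/t½) = (1/2)^(30/10) ≈ 0.1250.
C₀ = D/Vd = 2500/100 ≈ 25.000 mg/L.
Before the 4th dose, 3 doses have been given. Superposition: Cmin = C₀·(f + f² + … + f^3).
≈ 25.000 × (0.1250 + 0.0156 + 0.0020) ≈ 25.000 × 0.1426 ≈ 3.565 mg/L.

3.6 mg/L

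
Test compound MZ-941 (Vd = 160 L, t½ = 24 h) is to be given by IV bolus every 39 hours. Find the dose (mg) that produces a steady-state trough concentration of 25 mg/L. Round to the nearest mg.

τ/t½ = 39/24 ≈ 1.625, so f = (1/2)^(39/24) ≈ 0.324210.
Cmin,ss = (D/Vd)·f/(1−f), so D = Cmin,ss·Vd·(1−f)/f.
D = 25 × 160 × (1−f)/f ≈ 25 × 160 × 2.08442 ≈ 8337.68 mg.

8338 mg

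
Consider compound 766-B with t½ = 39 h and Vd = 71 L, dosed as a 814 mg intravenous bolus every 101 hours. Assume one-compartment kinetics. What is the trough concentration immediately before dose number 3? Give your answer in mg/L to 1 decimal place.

f = (1/2)^(τ/t½) = (1/2)^(101/39) ≈ 0.1661.
C₀ = D/Vd = 814/71 ≈ 11.465 mg/L.
Before the 3rd dose, 2 doses have been given. Superposition: Cmin = C₀·(f + f²).
≈ 11.465 × (0.1661 + 0.0276) ≈ 11.465 × 0.1937 ≈ 2.221 mg/L.

2.2 mg/L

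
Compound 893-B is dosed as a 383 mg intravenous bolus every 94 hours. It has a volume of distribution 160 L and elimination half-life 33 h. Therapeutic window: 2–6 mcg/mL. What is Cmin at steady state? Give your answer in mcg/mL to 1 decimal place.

τ/t½ = 94/33 ≈ 2.8485, so fraction remaining f = (1/2)^(94/33) ≈ 0.1388.
At steady state, accumulation factor R = 1/(1 − e^(−kτ)) ≈ 1.1612.
Single-dose peak C₀ = D/Vd = 383/160 ≈ 2.394 mcg/mL.
Steady-state peak Cmax,ss = C₀·R ≈ 2.394 × 1.1612 ≈ 2.780 mcg/mL.
One interval later, Cmin,ss = Cmax,ss·e^(−kτ) ≈ 2.780 × 0.1388 ≈ 0.386 mcg/mL.
Trough 0.4 mcg/mL vs MEC 2 mcg/mL: subtherapeutic.

0.4 mcg/mL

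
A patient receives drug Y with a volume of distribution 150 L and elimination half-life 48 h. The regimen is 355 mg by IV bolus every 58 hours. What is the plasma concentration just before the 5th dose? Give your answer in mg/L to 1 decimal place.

1.7 mg/L

f = (1/2)^(τ/t½) = (1/2)^(58/48) ≈ 0.4328.
C₀ = D/Vd = 355/150 ≈ 2.367 mg/L.
Before the 5th dose, 4 doses have been given. Superposition: Cmin = C₀·(f + f² + … + f^4).
≈ 2.367 × (0.4328 + 0.1873 + 0.0811 + 0.0351) ≈ 2.367 × 0.7363 ≈ 1.743 mg/L.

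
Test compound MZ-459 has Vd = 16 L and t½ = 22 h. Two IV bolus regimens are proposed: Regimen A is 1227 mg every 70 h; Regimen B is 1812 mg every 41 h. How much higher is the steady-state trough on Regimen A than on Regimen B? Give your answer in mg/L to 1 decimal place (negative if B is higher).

-33.4 mg/L

Regimen A: f = (1/2)^(70/22) ≈ 0.1102; Cmin,ss = (1227/16)·f/(1−f) ≈ 9.498 mg/L.
Regimen B: f = (1/2)^(41/22) ≈ 0.2748; Cmin,ss = (1812/16)·f/(1−f) ≈ 42.914 mg/L.
Difference ≈ 9.498 − 42.914 ≈ -33.416 mg/L.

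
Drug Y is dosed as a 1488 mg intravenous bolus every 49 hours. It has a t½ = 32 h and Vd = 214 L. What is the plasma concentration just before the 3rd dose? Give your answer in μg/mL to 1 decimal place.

f = (1/2)^(τ/t½) = (1/2)^(49/32) ≈ 0.3460.
C₀ = D/Vd = 1488/214 ≈ 6.953 μg/mL.
Before the 3rd dose, 2 doses have been given. Superposition: Cmin = C₀·(f + f²).
≈ 6.953 × (0.3460 + 0.1197) ≈ 6.953 × 0.4657 ≈ 3.238 μg/mL.

3.2 μg/mL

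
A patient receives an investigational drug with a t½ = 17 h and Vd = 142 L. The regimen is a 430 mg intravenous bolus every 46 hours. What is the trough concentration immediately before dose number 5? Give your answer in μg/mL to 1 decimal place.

f = (1/2)^(τ/t½) = (1/2)^(46/17) ≈ 0.1533.
C₀ = D/Vd = 430/142 ≈ 3.028 μg/mL.
Before the 5th dose, 4 doses have been given. Superposition: Cmin = C₀·(f + f² + … + f^4).
≈ 3.028 × (0.1533 + 0.0235 + 0.0036 + 0.0006) ≈ 3.028 × 0.1810 ≈ 0.548 μg/mL.

0.5 μg/mL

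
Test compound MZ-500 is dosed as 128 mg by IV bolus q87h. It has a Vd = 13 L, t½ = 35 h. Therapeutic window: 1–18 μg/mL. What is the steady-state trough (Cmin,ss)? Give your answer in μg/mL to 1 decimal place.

2.1 μg/mL

τ/t½ = 87/35 ≈ 2.4857, so fraction remaining f = (1/2)^(87/35) ≈ 0.1785.
Accumulation ratio R = 1/(1 − f) ≈ 1/0.8215 ≈ 1.2173.
Single-dose peak C₀ = D/Vd = 128/13 ≈ 9.846 μg/mL.
Steady-state peak Cmax,ss = C₀·R ≈ 9.846 × 1.2173 ≈ 11.986 μg/mL.
One interval later, Cmin,ss = Cmax,ss·e^(−kτ) ≈ 11.986 × 0.1785 ≈ 2.140 μg/mL.
Trough 2.1 μg/mL vs MEC 1 μg/mL: adequate.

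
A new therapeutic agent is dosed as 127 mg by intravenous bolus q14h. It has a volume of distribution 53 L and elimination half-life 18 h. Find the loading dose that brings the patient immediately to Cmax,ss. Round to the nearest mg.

305 mg

f = (1/2)^(14/18) ≈ 0.583265; accumulation ratio R = 1/(1−f) ≈ 2.39961.
Loading dose to hit Cmax,ss on first dose: D_load = D_maint·R ≈ 127 × 2.39961 ≈ 304.75 mg.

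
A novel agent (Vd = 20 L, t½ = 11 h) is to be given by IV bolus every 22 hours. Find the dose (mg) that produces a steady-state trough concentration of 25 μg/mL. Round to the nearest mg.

τ/t½ = 22/11 ≈ 2, so f = (1/2)^(22/11) ≈ 0.250000.
Cmin,ss = (D/Vd)·f/(1−f), so D = Cmin,ss·Vd·(1−f)/f.
D = 25 × 20 × (1−f)/f ≈ 25 × 20 × 3.00000 ≈ 1500.00 mg.

1500 mg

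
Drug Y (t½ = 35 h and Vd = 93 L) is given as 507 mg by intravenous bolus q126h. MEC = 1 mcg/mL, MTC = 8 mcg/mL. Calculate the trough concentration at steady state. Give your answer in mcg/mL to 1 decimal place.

Over one 126-h interval, 126/35 ≈ 3.6 half-lives elapse, leaving f ≈ 0.0825 of each dose.
Accumulation ratio R = 1/(1 − f) ≈ 1/0.9175 ≈ 1.0899.
Single-dose peak C₀ = D/Vd = 507/93 ≈ 5.452 mcg/mL.
Steady-state peak Cmax,ss = C₀·R ≈ 5.452 × 1.0899 ≈ 5.942 mcg/mL.
One interval later, Cmin,ss = Cmax,ss·e^(−kτ) ≈ 5.942 × 0.0825 ≈ 0.490 mcg/mL.
Trough 0.5 mcg/mL vs MEC 1 mcg/mL: subtherapeutic.

0.5 mcg/mL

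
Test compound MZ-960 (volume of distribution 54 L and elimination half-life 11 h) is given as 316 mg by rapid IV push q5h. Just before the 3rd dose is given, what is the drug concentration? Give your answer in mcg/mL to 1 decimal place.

7.4 mcg/mL

f = (1/2)^(τ/t½) = (1/2)^(5/11) ≈ 0.7297.
C₀ = D/Vd = 316/54 ≈ 5.852 mcg/mL.
Before the 3rd dose, 2 doses have been given. Superposition: Cmin = C₀·(f + f²).
≈ 5.852 × (0.7297 + 0.5325) ≈ 5.852 × 1.2622 ≈ 7.386 mcg/mL.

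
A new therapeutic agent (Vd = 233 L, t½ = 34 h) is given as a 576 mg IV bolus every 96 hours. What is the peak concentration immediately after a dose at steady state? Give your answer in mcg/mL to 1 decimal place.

2.9 mcg/mL

τ/t½ = 96/34 ≈ 2.8235, so fraction remaining f = (1/2)^(96/34) ≈ 0.1413.
At steady state, accumulation factor R = 1/(1 − e^(−kτ)) ≈ 1.1646.
Single-dose peak C₀ = D/Vd = 576/233 ≈ 2.472 mcg/mL.
Steady-state peak Cmax,ss = C₀·R ≈ 2.472 × 1.1646 ≈ 2.879 mcg/mL.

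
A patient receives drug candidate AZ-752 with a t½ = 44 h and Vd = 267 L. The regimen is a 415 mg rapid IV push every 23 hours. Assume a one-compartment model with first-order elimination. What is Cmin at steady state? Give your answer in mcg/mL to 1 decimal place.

3.6 mcg/mL

k = ln2/t½ = ln2/44 ≈ 0.015753 h⁻¹; fraction remaining f = e^(−kτ) = e^(−0.015753×23) ≈ 0.6961.
Accumulation ratio R = 1/(1 − f) ≈ 1/0.3039 ≈ 3.2906.
Single-dose peak C₀ = D/Vd = 415/267 ≈ 1.554 mcg/mL.
Cmax,ss = C₀/(1 − f) ≈ 1.554/0.3039 ≈ 5.114 mcg/mL.
Steady-state trough Cmin,ss = Cmax,ss·f ≈ 5.114 × 0.6961 ≈ 3.560 mcg/mL.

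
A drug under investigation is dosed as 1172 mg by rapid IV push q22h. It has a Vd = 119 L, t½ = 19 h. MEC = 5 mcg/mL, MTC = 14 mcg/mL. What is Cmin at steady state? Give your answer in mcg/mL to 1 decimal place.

τ/t½ = 22/19 ≈ 1.1579, so fraction remaining f = (1/2)^(22/19) ≈ 0.4482.
Each bolus raises the concentration by D/Vd = 1172/119 ≈ 9.849 mcg/mL.
Steady-state trough Cmin,ss = C₀·f/(1−f) ≈ 9.849 × 0.4482/0.5518 ≈ 8.000 mcg/mL.
Trough 8.0 mcg/mL vs MEC 5 mcg/mL: adequate.

8.0 mcg/mL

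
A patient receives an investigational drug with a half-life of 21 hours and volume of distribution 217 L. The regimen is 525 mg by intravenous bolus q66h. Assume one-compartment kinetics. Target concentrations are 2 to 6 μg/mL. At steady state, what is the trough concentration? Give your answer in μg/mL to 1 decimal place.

0.3 μg/mL

k = ln2/t½ = ln2/21 ≈ 0.033007 h⁻¹; fraction remaining f = e^(−kτ) = e^(−0.033007×66) ≈ 0.1132.
Accumulation ratio R = 1/(1 − f) ≈ 1/0.8868 ≈ 1.1276.
Each bolus raises the concentration by D/Vd = 525/217 ≈ 2.419 μg/mL.
Steady-state peak Cmax,ss = C₀·R ≈ 2.419 × 1.1276 ≈ 2.728 μg/mL.
One interval later, Cmin,ss = Cmax,ss·e^(−kτ) ≈ 2.728 × 0.1132 ≈ 0.309 μg/mL.
Trough 0.3 μg/mL vs MEC 2 μg/mL: subtherapeutic.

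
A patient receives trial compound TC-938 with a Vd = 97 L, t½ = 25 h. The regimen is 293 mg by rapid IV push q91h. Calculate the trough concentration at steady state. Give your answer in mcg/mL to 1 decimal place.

τ/t½ = 91/25 ≈ 3.64, so fraction remaining f = (1/2)^(91/25) ≈ 0.0802.
At steady state, accumulation factor R = 1/(1 − e^(−kτ)) ≈ 1.0872.
Single-dose peak C₀ = D/Vd = 293/97 ≈ 3.021 mcg/mL.
Cmax,ss = C₀/(1 − f) ≈ 3.021/0.9198 ≈ 3.284 mcg/mL.
One interval later, Cmin,ss = Cmax,ss·e^(−kτ) ≈ 3.284 × 0.0802 ≈ 0.263 mcg/mL.

0.3 mcg/mL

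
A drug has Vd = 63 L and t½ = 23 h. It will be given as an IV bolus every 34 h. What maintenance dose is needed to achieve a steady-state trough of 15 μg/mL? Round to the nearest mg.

τ/t½ = 34/23 ≈ 1.4783, so f = (1/2)^(34/23) ≈ 0.358921.
Cmin,ss = (D/Vd)·f/(1−f), so D = Cmin,ss·Vd·(1−f)/f.
D = 15 × 63 × (1−f)/f ≈ 15 × 63 × 1.78613 ≈ 1687.89 mg.

1688 mg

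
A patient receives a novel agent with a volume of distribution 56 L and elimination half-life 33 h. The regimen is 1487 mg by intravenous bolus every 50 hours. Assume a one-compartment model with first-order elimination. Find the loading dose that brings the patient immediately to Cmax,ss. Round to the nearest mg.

f = (1/2)^(50/33) ≈ 0.349860; accumulation ratio R = 1/(1−f) ≈ 1.53813.
Loading dose to hit Cmax,ss on first dose: D_load = D_maint·R ≈ 1487 × 1.53813 ≈ 2287.20 mg.

2287 mg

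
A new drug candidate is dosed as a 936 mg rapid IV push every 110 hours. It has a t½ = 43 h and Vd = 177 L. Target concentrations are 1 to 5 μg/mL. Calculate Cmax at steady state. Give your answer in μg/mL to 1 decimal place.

6.4 μg/mL

τ/t½ = 110/43 ≈ 2.5581, so fraction remaining f = (1/2)^(110/43) ≈ 0.1698.
At steady state, accumulation factor R = 1/(1 − e^(−kτ)) ≈ 1.2045.
Single-dose peak C₀ = D/Vd = 936/177 ≈ 5.288 μg/mL.
Steady-state peak Cmax,ss = C₀·R ≈ 5.288 × 1.2045 ≈ 6.369 μg/mL.
Peak 6.4 μg/mL vs MTC 5 μg/mL: exceeds toxic threshold.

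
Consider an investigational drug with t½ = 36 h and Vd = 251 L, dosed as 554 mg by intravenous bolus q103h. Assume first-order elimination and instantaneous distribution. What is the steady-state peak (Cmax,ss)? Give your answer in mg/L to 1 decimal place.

τ/t½ = 103/36 ≈ 2.8611, so fraction remaining f = (1/2)^(103/36) ≈ 0.1376.
Accumulation ratio R = 1/(1 − f) ≈ 1/0.8624 ≈ 1.1596.
Single-dose peak C₀ = D/Vd = 554/251 ≈ 2.207 mg/L.
Steady-state peak Cmax,ss = C₀·R ≈ 2.207 × 1.1596 ≈ 2.559 mg/L.

2.6 mg/L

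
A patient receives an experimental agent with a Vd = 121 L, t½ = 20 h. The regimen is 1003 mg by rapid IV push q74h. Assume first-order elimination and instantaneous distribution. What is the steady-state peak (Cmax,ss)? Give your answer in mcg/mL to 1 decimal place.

9.0 mcg/mL

Over one 74-h interval, 74/20 ≈ 3.7 half-lives elapse, leaving f ≈ 0.0769 of each dose.
At steady state, accumulation factor R = 1/(1 − e^(−kτ)) ≈ 1.0833.
Each bolus raises the concentration by D/Vd = 1003/121 ≈ 8.289 mcg/mL.
Steady-state peak Cmax,ss = C₀·R ≈ 8.289 × 1.0833 ≈ 8.979 mcg/mL.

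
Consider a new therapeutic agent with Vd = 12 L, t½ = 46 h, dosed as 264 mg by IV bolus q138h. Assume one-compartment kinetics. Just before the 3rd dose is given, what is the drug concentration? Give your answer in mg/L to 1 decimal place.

f = (1/2)^(τ/t½) = (1/2)^(138/46) ≈ 0.1250.
C₀ = D/Vd = 264/12 ≈ 22.000 mg/L.
Before the 3rd dose, 2 doses have been given. Superposition: Cmin = C₀·(f + f²).
≈ 22.000 × (0.1250 + 0.0156) ≈ 22.000 × 0.1406 ≈ 3.093 mg/L.

3.1 mg/L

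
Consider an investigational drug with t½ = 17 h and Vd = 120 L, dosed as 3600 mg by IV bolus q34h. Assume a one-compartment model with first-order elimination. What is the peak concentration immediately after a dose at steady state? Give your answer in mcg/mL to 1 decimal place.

40.0 mcg/mL

τ = 34 h = 2 half-lives, so f = (1/2)^2 = 0.25.
At steady state, R = 1/(1 − 0.25) = 4/3.
Single-dose peak C₀ = D/Vd = 3600/120 = 30 mcg/mL.
Steady-state peak Cmax,ss = C₀·R = 30 × 4/3 ≈ 40.000 mcg/mL.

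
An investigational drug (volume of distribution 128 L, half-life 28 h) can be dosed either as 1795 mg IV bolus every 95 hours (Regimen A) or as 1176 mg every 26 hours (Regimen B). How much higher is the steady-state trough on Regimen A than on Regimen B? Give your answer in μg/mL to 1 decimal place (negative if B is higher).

-8.7 μg/mL

Regimen A: f = (1/2)^(95/28) ≈ 0.0952; Cmin,ss = (1795/128)·f/(1−f) ≈ 1.475 μg/mL.
Regimen B: f = (1/2)^(26/28) ≈ 0.5254; Cmin,ss = (1176/128)·f/(1−f) ≈ 10.171 μg/mL.
Difference ≈ 1.475 − 10.171 ≈ -8.696 μg/mL.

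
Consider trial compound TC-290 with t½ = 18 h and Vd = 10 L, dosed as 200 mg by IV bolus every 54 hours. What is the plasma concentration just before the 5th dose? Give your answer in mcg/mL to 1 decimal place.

f = (1/2)^(τ/t½) = (1/2)^(54/18) ≈ 0.1250.
C₀ = D/Vd = 200/10 ≈ 20.000 mcg/mL.
Before the 5th dose, 4 doses have been given. Superposition: Cmin = C₀·(f + f² + … + f^4).
≈ 20.000 × (0.1250 + 0.0156 + 0.0020 + 0.0002) ≈ 20.000 × 0.1428 ≈ 2.856 mcg/mL.

2.9 mcg/mL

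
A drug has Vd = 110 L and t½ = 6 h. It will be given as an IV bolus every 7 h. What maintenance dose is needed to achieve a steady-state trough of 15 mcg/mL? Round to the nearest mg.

2054 mg

τ/t½ = 7/6 ≈ 1.1667, so f = (1/2)^(7/6) ≈ 0.445449.
Cmin,ss = (D/Vd)·f/(1−f), so D = Cmin,ss·Vd·(1−f)/f.
D = 15 × 110 × (1−f)/f ≈ 15 × 110 × 1.24493 ≈ 2054.13 mg.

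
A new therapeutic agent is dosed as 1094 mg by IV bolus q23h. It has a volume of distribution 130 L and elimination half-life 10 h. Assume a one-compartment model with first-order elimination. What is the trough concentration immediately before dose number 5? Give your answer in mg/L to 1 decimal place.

f = (1/2)^(τ/t½) = (1/2)^(23/10) ≈ 0.2031.
C₀ = D/Vd = 1094/130 ≈ 8.415 mg/L.
Before the 5th dose, 4 doses have been given. Superposition: Cmin = C₀·(f + f² + … + f^4).
≈ 8.415 × (0.2031 + 0.0412 + 0.0084 + 0.0017) ≈ 8.415 × 0.2544 ≈ 2.141 mg/L.

2.1 mg/L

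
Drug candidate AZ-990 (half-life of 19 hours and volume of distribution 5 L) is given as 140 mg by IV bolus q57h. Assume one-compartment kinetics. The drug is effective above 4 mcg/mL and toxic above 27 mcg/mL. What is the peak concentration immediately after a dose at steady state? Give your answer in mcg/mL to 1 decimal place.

τ = 57 h = 3 half-lives, so f = (1/2)^3 = 0.125.
Accumulation ratio R = 1/(1 − f) = 1/0.875 = 8/7.
Single-dose peak C₀ = D/Vd = 140/5 = 28 mcg/mL.
Steady-state peak Cmax,ss = C₀·R = 28 × 8/7 ≈ 32.000 mcg/mL.
Peak 32.0 mcg/mL vs MTC 27 mcg/mL: exceeds toxic threshold.

32.0 mcg/mL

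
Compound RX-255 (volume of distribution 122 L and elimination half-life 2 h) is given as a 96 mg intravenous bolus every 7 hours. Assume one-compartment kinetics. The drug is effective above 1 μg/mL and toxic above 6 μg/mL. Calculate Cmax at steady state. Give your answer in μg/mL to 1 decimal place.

Over one 7-h interval, 7/2 ≈ 3.5 half-lives elapse, leaving f ≈ 0.0884 of each dose.
At steady state, accumulation factor R = 1/(1 − e^(−kτ)) ≈ 1.0970.
Each bolus raises the concentration by D/Vd = 96/122 ≈ 0.787 μg/mL.
Cmax,ss = C₀/(1 − f) ≈ 0.787/0.9116 ≈ 0.863 μg/mL.
Peak 0.9 μg/mL vs MTC 6 μg/mL: below toxic threshold.

0.9 μg/mL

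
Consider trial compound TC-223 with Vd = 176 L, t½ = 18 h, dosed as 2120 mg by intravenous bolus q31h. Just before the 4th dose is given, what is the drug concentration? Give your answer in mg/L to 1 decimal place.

f = (1/2)^(τ/t½) = (1/2)^(31/18) ≈ 0.3031.
C₀ = D/Vd = 2120/176 ≈ 12.045 mg/L.
Before the 4th dose, 3 doses have been given. Superposition: Cmin = C₀·(f + f² + … + f^3).
≈ 12.045 × (0.3031 + 0.0919 + 0.0278) ≈ 12.045 × 0.4228 ≈ 5.093 mg/L.

5.1 mg/L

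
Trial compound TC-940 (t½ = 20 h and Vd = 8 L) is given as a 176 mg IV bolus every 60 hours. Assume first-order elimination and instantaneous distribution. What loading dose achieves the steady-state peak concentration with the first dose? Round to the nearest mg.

201 mg

f = (1/2)^(60/20) ≈ 0.125000; accumulation ratio R = 1/(1−f) ≈ 1.14286.
Loading dose to hit Cmax,ss on first dose: D_load = D_maint·R ≈ 176 × 1.14286 ≈ 201.14 mg.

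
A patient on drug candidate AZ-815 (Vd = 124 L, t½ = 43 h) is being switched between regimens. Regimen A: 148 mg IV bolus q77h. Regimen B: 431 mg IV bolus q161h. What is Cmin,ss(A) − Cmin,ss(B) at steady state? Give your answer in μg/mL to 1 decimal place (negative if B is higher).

0.2 μg/mL

Regimen A: f = (1/2)^(77/43) ≈ 0.2890; Cmin,ss = (148/124)·f/(1−f) ≈ 0.485 μg/mL.
Regimen B: f = (1/2)^(161/43) ≈ 0.0746; Cmin,ss = (431/124)·f/(1−f) ≈ 0.280 μg/mL.
Difference ≈ 0.485 − 0.280 ≈ 0.205 μg/mL.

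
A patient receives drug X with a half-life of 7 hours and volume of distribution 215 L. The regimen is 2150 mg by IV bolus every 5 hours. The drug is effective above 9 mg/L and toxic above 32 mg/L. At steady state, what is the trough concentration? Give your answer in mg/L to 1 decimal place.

k = ln2/t½ = ln2/7 ≈ 0.099021 h⁻¹; fraction remaining f = e^(−kτ) = e^(−0.099021×5) ≈ 0.6095.
Accumulation ratio R = 1/(1 − f) ≈ 1/0.3905 ≈ 2.5608.
Single-dose peak C₀ = D/Vd = 2150/215 ≈ 10.000 mg/L.
Steady-state peak Cmax,ss = C₀·R ≈ 10.000 × 2.5608 ≈ 25.608 mg/L.
One interval later, Cmin,ss = Cmax,ss·e^(−kτ) ≈ 25.608 × 0.6095 ≈ 15.608 mg/L.
Trough 15.6 mg/L vs MEC 9 mg/L: adequate.

15.6 mg/L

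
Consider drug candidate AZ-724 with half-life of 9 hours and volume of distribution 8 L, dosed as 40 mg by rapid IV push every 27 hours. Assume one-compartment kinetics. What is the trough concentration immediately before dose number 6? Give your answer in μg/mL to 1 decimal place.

f = (1/2)^(τ/t½) = (1/2)^(27/9) ≈ 0.1250.
C₀ = D/Vd = 40/8 ≈ 5.000 μg/mL.
Before the 6th dose, 5 doses have been given. Superposition: Cmin = C₀·(f + f² + … + f^5).
≈ 5.000 × (0.1250 + 0.0156 + 0.0020 + 0.0002 + 0.0000) ≈ 5.000 × 0.1428 ≈ 0.714 μg/mL.

0.7 μg/mL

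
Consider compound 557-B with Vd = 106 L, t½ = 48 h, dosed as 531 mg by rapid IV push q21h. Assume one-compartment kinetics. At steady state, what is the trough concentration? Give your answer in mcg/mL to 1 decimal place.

τ/t½ = 21/48 ≈ 0.4375, so fraction remaining f = (1/2)^(21/48) ≈ 0.7384.
Each bolus raises the concentration by D/Vd = 531/106 ≈ 5.009 mcg/mL.
Steady-state trough Cmin,ss = C₀·f/(1−f) ≈ 5.009 × 0.7384/0.2616 ≈ 14.139 mcg/mL.

14.1 mcg/mL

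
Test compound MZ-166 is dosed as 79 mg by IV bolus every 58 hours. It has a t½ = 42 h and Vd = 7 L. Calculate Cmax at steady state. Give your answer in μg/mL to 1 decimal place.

k = ln2/t½ = ln2/42 ≈ 0.016504 h⁻¹; fraction remaining f = e^(−kτ) = e^(−0.016504×58) ≈ 0.3840.
At steady state, accumulation factor R = 1/(1 − e^(−kτ)) ≈ 1.6234.
Each bolus raises the concentration by D/Vd = 79/7 ≈ 11.286 μg/mL.
Steady-state peak Cmax,ss = C₀·R ≈ 11.286 × 1.6234 ≈ 18.322 μg/mL.

18.3 μg/mL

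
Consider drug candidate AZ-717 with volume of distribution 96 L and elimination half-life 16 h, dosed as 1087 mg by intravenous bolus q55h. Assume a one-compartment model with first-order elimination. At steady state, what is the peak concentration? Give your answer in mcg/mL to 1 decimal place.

τ/t½ = 55/16 ≈ 3.4375, so fraction remaining f = (1/2)^(55/16) ≈ 0.0923.
At steady state, accumulation factor R = 1/(1 − e^(−kτ)) ≈ 1.1017.
Single-dose peak C₀ = D/Vd = 1087/96 ≈ 11.323 mcg/mL.
Cmax,ss = C₀/(1 − f) ≈ 11.323/0.9077 ≈ 12.474 mcg/mL.

12.5 mcg/mL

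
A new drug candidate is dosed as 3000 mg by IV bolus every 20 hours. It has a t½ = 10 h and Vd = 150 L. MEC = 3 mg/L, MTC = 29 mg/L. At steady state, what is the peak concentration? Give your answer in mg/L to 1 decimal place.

26.7 mg/L

τ = 20 h = 2 half-lives, so f = (1/2)^2 = 0.25.
Accumulation ratio R = 1/(1 − f) = 1/0.75 = 4/3.
Single-dose peak C₀ = D/Vd = 3000/150 = 20 mg/L.
Steady-state peak Cmax,ss = C₀·R = 20 × 4/3 ≈ 26.667 mg/L.
Peak 26.7 mg/L vs MTC 29 mg/L: below toxic threshold.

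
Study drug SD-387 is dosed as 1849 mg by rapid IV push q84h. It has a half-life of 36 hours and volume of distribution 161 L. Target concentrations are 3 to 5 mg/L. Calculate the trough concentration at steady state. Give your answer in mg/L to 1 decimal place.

τ/t½ = 84/36 ≈ 2.3333, so fraction remaining f = (1/2)^(84/36) ≈ 0.1984.
At steady state, accumulation factor R = 1/(1 − e^(−kτ)) ≈ 1.2475.
Each bolus raises the concentration by D/Vd = 1849/161 ≈ 11.484 mg/L.
Steady-state peak Cmax,ss = C₀·R ≈ 11.484 × 1.2475 ≈ 14.326 mg/L.
One interval later, Cmin,ss = Cmax,ss·e^(−kτ) ≈ 14.326 × 0.1984 ≈ 2.842 mg/L.
Trough 2.8 mg/L vs MEC 3 mg/L: subtherapeutic.

2.8 mg/L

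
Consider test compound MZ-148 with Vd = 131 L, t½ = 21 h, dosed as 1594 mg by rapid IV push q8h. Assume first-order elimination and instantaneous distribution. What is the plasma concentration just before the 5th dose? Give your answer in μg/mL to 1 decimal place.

f = (1/2)^(τ/t½) = (1/2)^(8/21) ≈ 0.7679.
C₀ = D/Vd = 1594/131 ≈ 12.168 μg/mL.
Before the 5th dose, 4 doses have been given. Superposition: Cmin = C₀·(f + f² + … + f^4).
≈ 12.168 × (0.7679 + 0.5897 + 0.4528 + 0.3477) ≈ 12.168 × 2.1581 ≈ 26.260 μg/mL.

26.3 μg/mL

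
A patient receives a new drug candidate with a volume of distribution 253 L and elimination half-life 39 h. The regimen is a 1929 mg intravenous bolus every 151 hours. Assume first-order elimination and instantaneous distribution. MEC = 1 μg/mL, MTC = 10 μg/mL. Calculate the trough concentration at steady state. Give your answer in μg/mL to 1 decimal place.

k = ln2/t½ = ln2/39 ≈ 0.017773 h⁻¹; fraction remaining f = e^(−kτ) = e^(−0.017773×151) ≈ 0.0683.
Accumulation ratio R = 1/(1 − f) ≈ 1/0.9317 ≈ 1.0733.
Each bolus raises the concentration by D/Vd = 1929/253 ≈ 7.625 μg/mL.
Steady-state peak Cmax,ss = C₀·R ≈ 7.625 × 1.0733 ≈ 8.184 μg/mL.
Steady-state trough Cmin,ss = Cmax,ss·f ≈ 8.184 × 0.0683 ≈ 0.559 μg/mL.
Trough 0.6 μg/mL vs MEC 1 μg/mL: subtherapeutic.

0.6 μg/mL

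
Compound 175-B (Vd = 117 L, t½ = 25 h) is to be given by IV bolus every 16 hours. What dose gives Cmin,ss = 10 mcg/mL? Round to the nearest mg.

653 mg

τ/t½ = 16/25 ≈ 0.64, so f = (1/2)^(16/25) ≈ 0.641713.
Cmin,ss = (D/Vd)·f/(1−f), so D = Cmin,ss·Vd·(1−f)/f.
D = 10 × 117 × (1−f)/f ≈ 10 × 117 × 0.55833 ≈ 653.25 mg.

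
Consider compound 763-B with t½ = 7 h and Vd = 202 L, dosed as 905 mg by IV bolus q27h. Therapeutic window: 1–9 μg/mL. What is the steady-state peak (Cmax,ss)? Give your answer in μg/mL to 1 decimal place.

Over one 27-h interval, 27/7 ≈ 3.8571 half-lives elapse, leaving f ≈ 0.0690 of each dose.
At steady state, accumulation factor R = 1/(1 − e^(−kτ)) ≈ 1.0741.
Each bolus raises the concentration by D/Vd = 905/202 ≈ 4.480 μg/mL.
Steady-state peak Cmax,ss = C₀·R ≈ 4.480 × 1.0741 ≈ 4.812 μg/mL.
Peak 4.8 μg/mL vs MTC 9 μg/mL: below toxic threshold.

4.8 μg/mL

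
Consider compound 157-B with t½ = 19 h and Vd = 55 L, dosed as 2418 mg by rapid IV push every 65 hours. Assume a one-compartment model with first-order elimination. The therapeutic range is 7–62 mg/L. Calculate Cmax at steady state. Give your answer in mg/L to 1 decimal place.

τ/t½ = 65/19 ≈ 3.4211, so fraction remaining f = (1/2)^(65/19) ≈ 0.0934.
Accumulation ratio R = 1/(1 − f) ≈ 1/0.9066 ≈ 1.1030.
Each bolus raises the concentration by D/Vd = 2418/55 ≈ 43.964 mg/L.
Cmax,ss = C₀/(1 − f) ≈ 43.964/0.9066 ≈ 48.493 mg/L.
Peak 48.5 mg/L vs MTC 62 mg/L: below toxic threshold.

48.5 mg/L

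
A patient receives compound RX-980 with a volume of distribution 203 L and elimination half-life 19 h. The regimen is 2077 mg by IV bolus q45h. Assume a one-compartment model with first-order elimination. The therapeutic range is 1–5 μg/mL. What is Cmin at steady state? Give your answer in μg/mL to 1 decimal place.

k = ln2/t½ = ln2/19 ≈ 0.036481 h⁻¹; fraction remaining f = e^(−kτ) = e^(−0.036481×45) ≈ 0.1937.
Single-dose peak C₀ = D/Vd = 2077/203 ≈ 10.232 μg/mL.
Steady-state trough Cmin,ss = C₀·f/(1−f) ≈ 10.232 × 0.1937/0.8063 ≈ 2.458 μg/mL.
Trough 2.5 μg/mL vs MEC 1 μg/mL: adequate.

2.5 μg/mL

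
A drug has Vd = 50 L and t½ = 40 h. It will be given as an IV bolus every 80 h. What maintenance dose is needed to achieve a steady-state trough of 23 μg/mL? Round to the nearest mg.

3450 mg

τ/t½ = 80/40 ≈ 2, so f = (1/2)^(80/40) ≈ 0.250000.
Cmin,ss = (D/Vd)·f/(1−f), so D = Cmin,ss·Vd·(1−f)/f.
D = 23 × 50 × (1−f)/f ≈ 23 × 50 × 3.00000 ≈ 3450.00 mg.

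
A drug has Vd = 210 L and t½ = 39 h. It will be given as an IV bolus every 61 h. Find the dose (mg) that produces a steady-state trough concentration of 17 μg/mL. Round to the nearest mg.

6986 mg

τ/t½ = 61/39 ≈ 1.5641, so f = (1/2)^(61/39) ≈ 0.338188.
Cmin,ss = (D/Vd)·f/(1−f), so D = Cmin,ss·Vd·(1−f)/f.
D = 17 × 210 × (1−f)/f ≈ 17 × 210 × 1.95694 ≈ 6986.28 mg.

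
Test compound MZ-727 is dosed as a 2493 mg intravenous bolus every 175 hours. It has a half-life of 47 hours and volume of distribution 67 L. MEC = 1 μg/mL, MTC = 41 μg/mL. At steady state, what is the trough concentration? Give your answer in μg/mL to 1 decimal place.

3.0 μg/mL

k = ln2/t½ = ln2/47 ≈ 0.014748 h⁻¹; fraction remaining f = e^(−kτ) = e^(−0.014748×175) ≈ 0.0757.
Single-dose peak C₀ = D/Vd = 2493/67 ≈ 37.209 μg/mL.
Steady-state trough Cmin,ss = C₀·f/(1−f) ≈ 37.209 × 0.0757/0.9243 ≈ 3.047 μg/mL.
Trough 3.0 μg/mL vs MEC 1 μg/mL: adequate.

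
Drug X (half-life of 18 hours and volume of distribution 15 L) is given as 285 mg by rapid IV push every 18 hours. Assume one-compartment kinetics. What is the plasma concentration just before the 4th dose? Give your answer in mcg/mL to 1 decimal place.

16.6 mcg/mL

f = (1/2)^(τ/t½) = (1/2)^(18/18) ≈ 0.5000.
C₀ = D/Vd = 285/15 ≈ 19.000 mcg/mL.
Before the 4th dose, 3 doses have been given. Superposition: Cmin = C₀·(f + f² + … + f^3).
≈ 19.000 × (0.5000 + 0.2500 + 0.1250) ≈ 19.000 × 0.8750 ≈ 16.625 mcg/mL.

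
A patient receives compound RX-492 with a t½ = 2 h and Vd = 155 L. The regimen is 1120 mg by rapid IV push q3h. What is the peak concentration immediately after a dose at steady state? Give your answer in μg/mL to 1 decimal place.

11.2 μg/mL

k = ln2/t½ = ln2/2 ≈ 0.346574 h⁻¹; fraction remaining f = e^(−kτ) = e^(−0.346574×3) ≈ 0.3536.
At steady state, accumulation factor R = 1/(1 − e^(−kτ)) ≈ 1.5470.
Each bolus raises the concentration by D/Vd = 1120/155 ≈ 7.226 μg/mL.
Steady-state peak Cmax,ss = C₀·R ≈ 7.226 × 1.5470 ≈ 11.179 μg/mL.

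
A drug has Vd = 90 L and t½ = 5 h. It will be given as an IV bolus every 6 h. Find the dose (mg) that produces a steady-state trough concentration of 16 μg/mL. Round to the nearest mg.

τ/t½ = 6/5 ≈ 1.2, so f = (1/2)^(6/5) ≈ 0.435275.
Cmin,ss = (D/Vd)·f/(1−f), so D = Cmin,ss·Vd·(1−f)/f.
D = 16 × 90 × (1−f)/f ≈ 16 × 90 × 1.29740 ≈ 1868.26 mg.

1868 mg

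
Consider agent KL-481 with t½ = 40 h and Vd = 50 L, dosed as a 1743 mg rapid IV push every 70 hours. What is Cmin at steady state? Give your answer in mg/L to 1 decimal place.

Over one 70-h interval, 70/40 ≈ 1.75 half-lives elapse, leaving f ≈ 0.2973 of each dose.
Accumulation ratio R = 1/(1 − f) ≈ 1/0.7027 ≈ 1.4231.
Each bolus raises the concentration by D/Vd = 1743/50 ≈ 34.860 mg/L.
Steady-state peak Cmax,ss = C₀·R ≈ 34.860 × 1.4231 ≈ 49.609 mg/L.
One interval later, Cmin,ss = Cmax,ss·e^(−kτ) ≈ 49.609 × 0.2973 ≈ 14.749 mg/L.

14.7 mg/L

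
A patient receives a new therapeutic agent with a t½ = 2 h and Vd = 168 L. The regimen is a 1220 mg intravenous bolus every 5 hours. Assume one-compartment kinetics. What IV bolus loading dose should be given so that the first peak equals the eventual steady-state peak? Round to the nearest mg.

1482 mg

f = (1/2)^(5/2) ≈ 0.176777; accumulation ratio R = 1/(1−f) ≈ 1.21474.
Loading dose to hit Cmax,ss on first dose: D_load = D_maint·R ≈ 1220 × 1.21474 ≈ 1481.98 mg.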